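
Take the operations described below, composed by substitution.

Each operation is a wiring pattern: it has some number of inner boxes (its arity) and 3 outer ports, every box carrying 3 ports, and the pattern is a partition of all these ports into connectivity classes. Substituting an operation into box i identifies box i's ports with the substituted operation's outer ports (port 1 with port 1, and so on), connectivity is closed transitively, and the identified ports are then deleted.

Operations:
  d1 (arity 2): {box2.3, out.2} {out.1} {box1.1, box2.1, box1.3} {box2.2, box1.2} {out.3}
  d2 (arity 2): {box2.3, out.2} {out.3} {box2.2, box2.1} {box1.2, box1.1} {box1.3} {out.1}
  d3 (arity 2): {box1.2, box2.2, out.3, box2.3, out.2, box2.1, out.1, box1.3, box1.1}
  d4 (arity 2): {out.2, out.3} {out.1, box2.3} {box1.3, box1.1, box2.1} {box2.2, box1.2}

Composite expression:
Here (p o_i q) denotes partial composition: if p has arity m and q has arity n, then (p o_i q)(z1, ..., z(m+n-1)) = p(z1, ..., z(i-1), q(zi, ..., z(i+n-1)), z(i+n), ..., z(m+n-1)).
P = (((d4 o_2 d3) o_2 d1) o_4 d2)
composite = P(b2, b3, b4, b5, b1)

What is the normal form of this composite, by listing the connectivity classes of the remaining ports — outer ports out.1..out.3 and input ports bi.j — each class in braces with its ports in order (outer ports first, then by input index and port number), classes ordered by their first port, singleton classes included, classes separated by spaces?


{out.1, b1.3, b2.1, b2.2, b2.3, b4.3} {out.2, out.3} {b1.1, b1.2} {b3.1, b3.3, b4.1} {b3.2, b4.2} {b5.1, b5.2} {b5.3}

Connectivity passes through glued d4-boundaries; trace each wire chain.
after d1, the pattern on (b3, b4) reads {out.1} {out.2, b4.3} {out.3} {b3.1, b3.3, b4.1} {b3.2, b4.2} (out.j = its outer ports)
after d2, the pattern on (b5, b1) reads {out.1} {out.2, b1.3} {out.3} {b1.1, b1.2} {b5.1, b5.2} {b5.3} (out.j = its outer ports)
after d3, the pattern on (b3, b4, b5, b1) reads {out.1, out.2, out.3, b1.3, b4.3} {b1.1, b1.2} {b3.1, b3.3, b4.1} {b3.2, b4.2} {b5.1, b5.2} {b5.3} (out.j = its outer ports)
after d4, the pattern on (b2, b3, b4, b5, b1) reads {out.1, b1.3, b2.1, b2.2, b2.3, b4.3} {out.2, out.3} {b1.1, b1.2} {b3.1, b3.3, b4.1} {b3.2, b4.2} {b5.1, b5.2} {b5.3} (out.j = its outer ports)


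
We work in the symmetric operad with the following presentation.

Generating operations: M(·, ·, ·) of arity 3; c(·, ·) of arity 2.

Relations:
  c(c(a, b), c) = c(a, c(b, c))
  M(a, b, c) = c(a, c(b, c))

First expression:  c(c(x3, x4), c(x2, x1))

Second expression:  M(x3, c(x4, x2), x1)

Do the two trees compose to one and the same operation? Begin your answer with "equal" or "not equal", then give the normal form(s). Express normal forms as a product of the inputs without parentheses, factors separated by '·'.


The first expression, normalized: x3 · x4 · x2 · x1
The second expression, normalized: x3 · x4 · x2 · x1
The normal forms match — equal.

equal; both compose to x3 · x4 · x2 · x1


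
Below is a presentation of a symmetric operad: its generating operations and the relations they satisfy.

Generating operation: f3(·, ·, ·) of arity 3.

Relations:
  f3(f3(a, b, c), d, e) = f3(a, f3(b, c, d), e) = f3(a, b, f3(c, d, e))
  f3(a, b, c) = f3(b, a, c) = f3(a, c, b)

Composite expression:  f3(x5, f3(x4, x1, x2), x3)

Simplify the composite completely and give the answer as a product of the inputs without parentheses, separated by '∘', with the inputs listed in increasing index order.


Both nesting and order wash out for f3; what remains is which x's occur.
f3(x4, x1, x2) reduces to x4 ∘ x1 ∘ x2
f3(x5, f3(x4, x1, x2), x3) reduces to x5 ∘ x4 ∘ x1 ∘ x2 ∘ x3
commutativity sorts the factors: x1 ∘ x2 ∘ x3 ∘ x4 ∘ x5

x1 ∘ x2 ∘ x3 ∘ x4 ∘ x5


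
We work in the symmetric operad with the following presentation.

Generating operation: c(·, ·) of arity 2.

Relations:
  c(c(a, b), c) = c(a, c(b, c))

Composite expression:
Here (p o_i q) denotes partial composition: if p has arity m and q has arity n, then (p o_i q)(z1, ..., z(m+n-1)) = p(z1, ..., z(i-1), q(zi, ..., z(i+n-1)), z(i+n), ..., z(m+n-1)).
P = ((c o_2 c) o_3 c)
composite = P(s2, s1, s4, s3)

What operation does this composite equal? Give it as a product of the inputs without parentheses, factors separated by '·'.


s2 · s1 · s4 · s3


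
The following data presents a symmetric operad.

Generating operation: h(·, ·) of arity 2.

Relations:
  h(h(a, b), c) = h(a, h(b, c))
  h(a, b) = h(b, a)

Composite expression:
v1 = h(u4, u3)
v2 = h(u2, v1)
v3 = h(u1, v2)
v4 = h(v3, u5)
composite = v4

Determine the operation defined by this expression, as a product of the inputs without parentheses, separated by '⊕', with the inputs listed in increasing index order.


u1 ⊕ u2 ⊕ u3 ⊕ u4 ⊕ u5

Reordering under h is free, so list the u-inputs canonically.
h(u4, u3) spells out as u4 ⊕ u3
h(u2, h(u4, u3)) spells out as u2 ⊕ u4 ⊕ u3
h(u1, h(u2, h(u4, u3))) spells out as u1 ⊕ u2 ⊕ u4 ⊕ u3
h(h(u1, h(u2, h(u4, u3))), u5) spells out as u1 ⊕ u2 ⊕ u4 ⊕ u3 ⊕ u5
sorting the factors by input index: u1 ⊕ u2 ⊕ u3 ⊕ u4 ⊕ u5


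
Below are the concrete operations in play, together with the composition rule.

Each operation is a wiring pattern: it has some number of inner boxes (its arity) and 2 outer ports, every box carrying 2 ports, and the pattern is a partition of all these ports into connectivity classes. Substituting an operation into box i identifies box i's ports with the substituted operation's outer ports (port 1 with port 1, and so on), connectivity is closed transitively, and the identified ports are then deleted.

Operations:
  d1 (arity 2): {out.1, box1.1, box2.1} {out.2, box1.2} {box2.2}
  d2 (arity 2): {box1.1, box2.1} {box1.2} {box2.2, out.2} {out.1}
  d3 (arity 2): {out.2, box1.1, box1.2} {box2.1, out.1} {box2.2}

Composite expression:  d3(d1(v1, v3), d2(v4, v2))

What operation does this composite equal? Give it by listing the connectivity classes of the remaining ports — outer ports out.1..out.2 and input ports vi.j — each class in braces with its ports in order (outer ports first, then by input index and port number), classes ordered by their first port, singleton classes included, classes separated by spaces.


{out.1} {out.2, v1.1, v1.2, v3.1} {v2.1, v4.1} {v2.2} {v3.2} {v4.2}


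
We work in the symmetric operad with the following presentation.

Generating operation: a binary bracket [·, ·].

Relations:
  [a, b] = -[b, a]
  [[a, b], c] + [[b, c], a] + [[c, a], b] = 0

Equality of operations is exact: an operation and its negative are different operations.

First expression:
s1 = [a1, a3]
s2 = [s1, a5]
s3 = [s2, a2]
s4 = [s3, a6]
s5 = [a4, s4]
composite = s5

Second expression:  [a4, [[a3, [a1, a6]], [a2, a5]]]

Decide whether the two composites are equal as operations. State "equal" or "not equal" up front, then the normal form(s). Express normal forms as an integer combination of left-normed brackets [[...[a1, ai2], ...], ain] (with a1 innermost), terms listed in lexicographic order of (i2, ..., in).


not equal — first -[[[[[a1, a3], a5], a2], a6], a4], second [[[[[a1, a6], a3], a2], a5], a4] - [[[[[a1, a6], a3], a5], a2], a4]

The first composite normalizes to -[[[[[a1, a3], a5], a2], a6], a4]
The second composite normalizes to [[[[[a1, a6], a3], a2], a5], a4] - [[[[[a1, a6], a3], a5], a2], a4]
The normal forms differ: not equal.


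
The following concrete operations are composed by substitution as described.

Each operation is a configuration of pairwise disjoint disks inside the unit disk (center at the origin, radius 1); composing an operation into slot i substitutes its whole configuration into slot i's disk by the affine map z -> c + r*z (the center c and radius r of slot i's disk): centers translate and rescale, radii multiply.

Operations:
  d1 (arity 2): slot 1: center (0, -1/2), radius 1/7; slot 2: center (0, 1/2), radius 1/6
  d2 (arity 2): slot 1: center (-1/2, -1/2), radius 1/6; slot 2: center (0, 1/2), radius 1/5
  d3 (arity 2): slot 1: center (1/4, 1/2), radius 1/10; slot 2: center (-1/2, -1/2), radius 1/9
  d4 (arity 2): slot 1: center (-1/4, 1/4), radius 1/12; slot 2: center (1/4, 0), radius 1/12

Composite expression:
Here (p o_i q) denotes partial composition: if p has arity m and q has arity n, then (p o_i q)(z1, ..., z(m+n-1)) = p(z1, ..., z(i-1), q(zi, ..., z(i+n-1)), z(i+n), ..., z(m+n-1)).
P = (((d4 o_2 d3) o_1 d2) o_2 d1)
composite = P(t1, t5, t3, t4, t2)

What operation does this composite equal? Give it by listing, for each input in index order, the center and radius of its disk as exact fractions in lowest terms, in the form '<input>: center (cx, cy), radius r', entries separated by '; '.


t1: center (-7/24, 5/24), radius 1/72; t2: center (5/24, -1/24), radius 1/108; t3: center (-1/4, 3/10), radius 1/360; t4: center (13/48, 1/24), radius 1/120; t5: center (-1/4, 17/60), radius 1/420

Below d4, radii multiply path by path; the t-disk centers shift.
t1 passes through 2 substitutions, ending at center (-7/24, 5/24), radius 1/72
t5 passes through 3 substitutions, ending at center (-1/4, 17/60), radius 1/420
t3 passes through 3 substitutions, ending at center (-1/4, 3/10), radius 1/360
t4 passes through 2 substitutions, ending at center (13/48, 1/24), radius 1/120
t2 passes through 2 substitutions, ending at center (5/24, -1/24), radius 1/108


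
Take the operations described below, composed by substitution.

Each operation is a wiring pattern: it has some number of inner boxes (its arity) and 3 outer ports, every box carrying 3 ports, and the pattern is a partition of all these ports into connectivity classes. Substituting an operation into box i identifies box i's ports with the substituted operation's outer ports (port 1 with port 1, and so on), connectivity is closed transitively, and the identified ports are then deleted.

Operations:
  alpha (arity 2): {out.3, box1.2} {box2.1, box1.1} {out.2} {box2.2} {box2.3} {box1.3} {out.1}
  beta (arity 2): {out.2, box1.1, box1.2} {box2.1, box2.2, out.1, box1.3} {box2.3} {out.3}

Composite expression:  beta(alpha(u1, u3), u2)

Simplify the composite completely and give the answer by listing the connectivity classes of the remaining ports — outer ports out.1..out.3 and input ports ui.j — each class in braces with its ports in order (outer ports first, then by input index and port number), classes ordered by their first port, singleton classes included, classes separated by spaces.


{out.1, u1.2, u2.1, u2.2} {out.2} {out.3} {u1.1, u3.1} {u1.3} {u2.3} {u3.2} {u3.3}

Reachability decides: close wires over beta-identified ports.
alpha over (u1, u3) gives {out.1} {out.2} {out.3, u1.2} {u1.1, u3.1} {u1.3} {u3.2} {u3.3}, out.j being that stage's outer ports
beta over (u1, u3, u2) gives {out.1, u1.2, u2.1, u2.2} {out.2} {out.3} {u1.1, u3.1} {u1.3} {u2.3} {u3.2} {u3.3}, out.j being that stage's outer ports


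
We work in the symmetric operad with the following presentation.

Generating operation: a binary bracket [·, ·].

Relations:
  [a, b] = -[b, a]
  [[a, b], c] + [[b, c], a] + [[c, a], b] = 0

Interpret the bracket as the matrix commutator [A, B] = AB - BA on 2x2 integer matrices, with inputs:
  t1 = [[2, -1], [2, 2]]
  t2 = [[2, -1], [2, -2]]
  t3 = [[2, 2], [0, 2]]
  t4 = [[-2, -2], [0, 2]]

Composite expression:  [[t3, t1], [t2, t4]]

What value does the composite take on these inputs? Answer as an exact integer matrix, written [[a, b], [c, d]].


[t3, t1] = [[4, 0], [0, -4]]
[t2, t4] = [[4, -12], [-8, -4]]
[[t3, t1], [t2, t4]] = [[0, -96], [64, 0]]

[[0, -96], [64, 0]]


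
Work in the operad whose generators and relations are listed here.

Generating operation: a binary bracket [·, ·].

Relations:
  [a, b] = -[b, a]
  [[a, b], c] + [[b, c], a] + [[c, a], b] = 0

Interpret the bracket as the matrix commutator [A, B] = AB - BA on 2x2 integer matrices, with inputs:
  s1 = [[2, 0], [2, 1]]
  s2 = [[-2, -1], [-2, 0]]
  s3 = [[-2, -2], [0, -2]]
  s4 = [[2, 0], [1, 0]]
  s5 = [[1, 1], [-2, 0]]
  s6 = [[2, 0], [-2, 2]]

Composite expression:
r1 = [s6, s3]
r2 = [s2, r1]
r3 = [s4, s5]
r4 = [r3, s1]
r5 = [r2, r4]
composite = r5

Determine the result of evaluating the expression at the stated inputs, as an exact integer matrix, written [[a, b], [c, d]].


[s6, s3] = [[-4, 0], [0, 4]]
[s2, [s6, s3]] = [[0, -8], [16, 0]]
[s4, s5] = [[-1, 2], [5, 1]]
[[s4, s5], s1] = [[4, -2], [9, -4]]
[[s2, [s6, s3]], [[s4, s5], s1]] = [[-40, 64], [128, 40]]

[[-40, 64], [128, 40]]


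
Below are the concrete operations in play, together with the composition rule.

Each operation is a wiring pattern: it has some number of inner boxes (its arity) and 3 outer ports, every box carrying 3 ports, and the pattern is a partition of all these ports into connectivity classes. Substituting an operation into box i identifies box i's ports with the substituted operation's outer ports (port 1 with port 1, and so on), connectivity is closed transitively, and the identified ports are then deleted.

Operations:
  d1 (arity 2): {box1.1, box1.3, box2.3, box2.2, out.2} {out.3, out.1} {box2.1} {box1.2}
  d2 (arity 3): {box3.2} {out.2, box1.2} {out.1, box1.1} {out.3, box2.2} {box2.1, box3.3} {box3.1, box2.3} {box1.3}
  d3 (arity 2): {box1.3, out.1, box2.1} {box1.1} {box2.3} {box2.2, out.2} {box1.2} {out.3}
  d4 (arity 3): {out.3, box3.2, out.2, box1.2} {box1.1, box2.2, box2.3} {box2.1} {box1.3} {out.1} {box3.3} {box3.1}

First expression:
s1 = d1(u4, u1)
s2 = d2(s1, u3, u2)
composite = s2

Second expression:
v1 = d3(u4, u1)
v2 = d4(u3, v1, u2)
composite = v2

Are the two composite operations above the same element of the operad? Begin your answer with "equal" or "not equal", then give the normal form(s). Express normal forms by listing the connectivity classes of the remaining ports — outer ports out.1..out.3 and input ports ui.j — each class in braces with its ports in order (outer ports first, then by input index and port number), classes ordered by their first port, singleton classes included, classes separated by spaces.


not equal — first {out.1} {out.2, u1.2, u1.3, u4.1, u4.3} {out.3, u3.2} {u1.1} {u2.1, u3.3} {u2.2} {u2.3, u3.1} {u4.2}, second {out.1} {out.2, out.3, u2.2, u3.2} {u1.1, u4.3} {u1.2, u3.1} {u1.3} {u2.1} {u2.3} {u3.3} {u4.1} {u4.2}

The first expression reduces to {out.1} {out.2, u1.2, u1.3, u4.1, u4.3} {out.3, u3.2} {u1.1} {u2.1, u3.3} {u2.2} {u2.3, u3.1} {u4.2}
The second expression reduces to {out.1} {out.2, out.3, u2.2, u3.2} {u1.1, u4.3} {u1.2, u3.1} {u1.3} {u2.1} {u2.3} {u3.3} {u4.1} {u4.2}
The forms do not match — not equal.


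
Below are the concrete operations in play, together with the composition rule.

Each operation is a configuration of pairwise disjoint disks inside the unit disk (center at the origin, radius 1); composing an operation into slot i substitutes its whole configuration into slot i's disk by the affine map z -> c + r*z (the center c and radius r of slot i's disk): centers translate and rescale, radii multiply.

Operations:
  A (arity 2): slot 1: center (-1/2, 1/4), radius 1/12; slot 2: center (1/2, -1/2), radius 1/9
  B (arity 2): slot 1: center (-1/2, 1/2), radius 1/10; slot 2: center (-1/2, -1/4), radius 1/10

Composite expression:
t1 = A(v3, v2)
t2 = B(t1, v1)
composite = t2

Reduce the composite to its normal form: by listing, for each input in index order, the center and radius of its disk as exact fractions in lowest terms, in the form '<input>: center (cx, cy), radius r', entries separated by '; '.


Nesting under B composes maps z -> c + r*z down each v-path.
v3 passes through 2 substitutions, ending at center (-11/20, 21/40), radius 1/120
v2 passes through 2 substitutions, ending at center (-9/20, 9/20), radius 1/90
v1 passes through 1 substitution, ending at center (-1/2, -1/4), radius 1/10

v1: center (-1/2, -1/4), radius 1/10; v2: center (-9/20, 9/20), radius 1/90; v3: center (-11/20, 21/40), radius 1/120


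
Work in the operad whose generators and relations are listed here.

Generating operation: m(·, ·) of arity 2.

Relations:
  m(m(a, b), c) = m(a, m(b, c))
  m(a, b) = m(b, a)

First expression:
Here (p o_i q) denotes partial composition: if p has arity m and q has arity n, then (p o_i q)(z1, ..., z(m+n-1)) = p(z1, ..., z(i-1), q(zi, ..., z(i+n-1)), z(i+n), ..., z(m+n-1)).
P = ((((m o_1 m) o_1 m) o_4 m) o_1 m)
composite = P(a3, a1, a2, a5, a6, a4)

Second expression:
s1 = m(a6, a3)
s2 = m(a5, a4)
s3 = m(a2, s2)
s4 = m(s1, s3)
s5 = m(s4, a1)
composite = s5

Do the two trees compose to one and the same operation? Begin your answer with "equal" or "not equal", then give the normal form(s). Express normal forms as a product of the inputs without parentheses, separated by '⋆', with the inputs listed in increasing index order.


equal — both sides give a1 ⋆ a2 ⋆ a3 ⋆ a4 ⋆ a5 ⋆ a6


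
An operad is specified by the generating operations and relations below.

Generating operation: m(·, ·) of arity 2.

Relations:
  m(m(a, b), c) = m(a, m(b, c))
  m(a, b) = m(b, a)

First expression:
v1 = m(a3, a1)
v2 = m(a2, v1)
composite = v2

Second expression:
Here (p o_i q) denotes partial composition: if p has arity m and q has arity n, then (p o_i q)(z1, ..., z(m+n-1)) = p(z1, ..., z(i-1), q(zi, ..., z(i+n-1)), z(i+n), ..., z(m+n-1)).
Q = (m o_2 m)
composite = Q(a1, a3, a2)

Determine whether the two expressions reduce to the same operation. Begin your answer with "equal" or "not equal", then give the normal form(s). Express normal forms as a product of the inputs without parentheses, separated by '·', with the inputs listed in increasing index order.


equal: each reduces to a1 · a2 · a3

The first expression, normalized: a1 · a2 · a3
The second expression, normalized: a1 · a2 · a3
Both agree, so they are equal.


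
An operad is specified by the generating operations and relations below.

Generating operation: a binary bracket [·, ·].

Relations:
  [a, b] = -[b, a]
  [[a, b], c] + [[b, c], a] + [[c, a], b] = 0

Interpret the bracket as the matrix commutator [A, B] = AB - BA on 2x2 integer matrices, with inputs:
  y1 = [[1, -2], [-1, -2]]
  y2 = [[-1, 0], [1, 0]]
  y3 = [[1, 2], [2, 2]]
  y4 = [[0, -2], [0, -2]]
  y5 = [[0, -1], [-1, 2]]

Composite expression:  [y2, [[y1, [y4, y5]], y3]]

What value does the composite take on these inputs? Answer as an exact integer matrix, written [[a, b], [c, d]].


[[50, 50], [50, -50]]

[y4, y5] = [[2, -6], [2, -2]]
[y1, [y4, y5]] = [[-10, -10], [-10, 10]]
[[y1, [y4, y5]], y3] = [[0, -50], [50, 0]]
[y2, [[y1, [y4, y5]], y3]] = [[50, 50], [50, -50]]


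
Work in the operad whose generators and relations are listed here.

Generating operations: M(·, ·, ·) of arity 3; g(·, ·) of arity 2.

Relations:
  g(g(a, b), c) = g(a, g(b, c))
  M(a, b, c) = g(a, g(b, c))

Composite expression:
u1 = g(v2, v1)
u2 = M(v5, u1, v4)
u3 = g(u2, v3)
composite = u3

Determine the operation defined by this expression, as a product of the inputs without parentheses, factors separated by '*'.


The g-tree's shape is irrelevant; the v-reading-order decides.
g(v2, v1) spells out as v2 * v1
M(v5, g(v2, v1), v4) spells out as v5 * v2 * v1 * v4
g(M(v5, g(v2, v1), v4), v3) spells out as v5 * v2 * v1 * v4 * v3

v5 * v2 * v1 * v4 * v3


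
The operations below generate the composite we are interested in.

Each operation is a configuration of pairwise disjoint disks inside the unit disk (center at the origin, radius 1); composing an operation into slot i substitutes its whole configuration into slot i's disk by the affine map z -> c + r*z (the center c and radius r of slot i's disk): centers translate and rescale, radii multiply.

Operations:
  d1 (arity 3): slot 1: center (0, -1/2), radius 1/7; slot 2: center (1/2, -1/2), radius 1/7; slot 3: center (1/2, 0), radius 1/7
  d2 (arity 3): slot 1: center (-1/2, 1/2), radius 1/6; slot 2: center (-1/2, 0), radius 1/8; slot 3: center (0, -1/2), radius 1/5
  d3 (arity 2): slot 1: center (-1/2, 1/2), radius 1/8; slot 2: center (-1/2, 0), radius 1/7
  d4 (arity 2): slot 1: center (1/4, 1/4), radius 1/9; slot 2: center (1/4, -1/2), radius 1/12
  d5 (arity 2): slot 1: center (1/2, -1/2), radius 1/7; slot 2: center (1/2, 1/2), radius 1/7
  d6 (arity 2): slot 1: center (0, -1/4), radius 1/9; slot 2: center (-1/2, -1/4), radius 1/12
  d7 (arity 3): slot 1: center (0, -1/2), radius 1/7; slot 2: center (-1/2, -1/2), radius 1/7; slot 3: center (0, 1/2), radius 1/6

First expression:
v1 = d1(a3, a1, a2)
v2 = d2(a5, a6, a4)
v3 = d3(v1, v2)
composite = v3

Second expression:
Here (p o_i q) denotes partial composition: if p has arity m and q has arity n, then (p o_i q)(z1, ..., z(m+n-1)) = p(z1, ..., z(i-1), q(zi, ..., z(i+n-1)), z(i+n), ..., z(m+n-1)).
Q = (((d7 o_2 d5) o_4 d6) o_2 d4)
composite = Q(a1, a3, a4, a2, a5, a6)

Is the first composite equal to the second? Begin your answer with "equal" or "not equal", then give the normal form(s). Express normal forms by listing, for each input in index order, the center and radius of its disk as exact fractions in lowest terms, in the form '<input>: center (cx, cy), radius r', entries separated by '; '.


The first expression reduces to a1: center (-7/16, 7/16), radius 1/56; a2: center (-7/16, 1/2), radius 1/56; a3: center (-1/2, 7/16), radius 1/56; a4: center (-1/2, -1/14), radius 1/35; a5: center (-4/7, 1/14), radius 1/42; a6: center (-4/7, 0), radius 1/56
The second expression reduces to a1: center (0, -1/2), radius 1/7; a2: center (-3/7, -3/7), radius 1/49; a3: center (-83/196, -111/196), radius 1/441; a4: center (-83/196, -57/98), radius 1/588; a5: center (0, 11/24), radius 1/54; a6: center (-1/12, 11/24), radius 1/72
The normal forms differ: not equal.

not equal; first: a1: center (-7/16, 7/16), radius 1/56; a2: center (-7/16, 1/2), radius 1/56; a3: center (-1/2, 7/16), radius 1/56; a4: center (-1/2, -1/14), radius 1/35; a5: center (-4/7, 1/14), radius 1/42; a6: center (-4/7, 0), radius 1/56; second: a1: center (0, -1/2), radius 1/7; a2: center (-3/7, -3/7), radius 1/49; a3: center (-83/196, -111/196), radius 1/441; a4: center (-83/196, -57/98), radius 1/588; a5: center (0, 11/24), radius 1/54; a6: center (-1/12, 11/24), radius 1/72


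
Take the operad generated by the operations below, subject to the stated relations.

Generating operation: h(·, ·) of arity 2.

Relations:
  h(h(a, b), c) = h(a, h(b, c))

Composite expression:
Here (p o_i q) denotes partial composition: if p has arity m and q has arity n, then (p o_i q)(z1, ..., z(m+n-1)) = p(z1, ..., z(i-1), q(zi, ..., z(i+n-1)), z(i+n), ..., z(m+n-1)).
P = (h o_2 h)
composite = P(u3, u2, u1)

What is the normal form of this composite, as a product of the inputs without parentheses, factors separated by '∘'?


u3 ∘ u2 ∘ u1


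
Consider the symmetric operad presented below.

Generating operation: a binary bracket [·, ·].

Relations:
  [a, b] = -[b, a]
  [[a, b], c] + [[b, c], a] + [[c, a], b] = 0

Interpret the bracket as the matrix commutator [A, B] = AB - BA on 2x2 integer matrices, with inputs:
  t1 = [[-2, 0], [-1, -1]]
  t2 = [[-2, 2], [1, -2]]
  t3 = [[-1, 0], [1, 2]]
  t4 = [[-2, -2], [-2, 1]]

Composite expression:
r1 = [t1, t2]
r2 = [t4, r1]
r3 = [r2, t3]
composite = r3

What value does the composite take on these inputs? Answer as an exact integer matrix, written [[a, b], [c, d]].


[[14, 42], [27, -14]]

[t1, t2] = [[2, -2], [1, -2]]
[t4, [t1, t2]] = [[-6, 14], [-5, 6]]
[[t4, [t1, t2]], t3] = [[14, 42], [27, -14]]


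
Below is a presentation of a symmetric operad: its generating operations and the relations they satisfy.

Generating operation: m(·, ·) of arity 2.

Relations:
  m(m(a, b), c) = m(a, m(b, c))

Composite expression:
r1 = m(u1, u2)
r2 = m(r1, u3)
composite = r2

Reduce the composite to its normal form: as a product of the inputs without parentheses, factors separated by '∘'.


u1 ∘ u2 ∘ u3

Under associativity of m, the answer is the u's in reading order.
m(u1, u2) unparenthesizes to u1 ∘ u2
m(m(u1, u2), u3) unparenthesizes to u1 ∘ u2 ∘ u3


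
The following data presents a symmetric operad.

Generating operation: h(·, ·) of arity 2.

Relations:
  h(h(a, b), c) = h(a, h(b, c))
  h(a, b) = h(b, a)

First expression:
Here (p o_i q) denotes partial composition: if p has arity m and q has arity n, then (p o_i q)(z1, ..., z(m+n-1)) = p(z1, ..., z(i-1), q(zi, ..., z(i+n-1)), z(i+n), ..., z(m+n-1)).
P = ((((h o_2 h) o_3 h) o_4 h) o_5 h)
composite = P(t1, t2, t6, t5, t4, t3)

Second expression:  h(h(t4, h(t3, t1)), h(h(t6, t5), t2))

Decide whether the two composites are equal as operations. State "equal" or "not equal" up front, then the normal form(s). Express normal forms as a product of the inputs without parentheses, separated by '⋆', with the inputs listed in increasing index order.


equal; both compose to t1 ⋆ t2 ⋆ t3 ⋆ t4 ⋆ t5 ⋆ t6

Reducing the first expression gives t1 ⋆ t2 ⋆ t3 ⋆ t4 ⋆ t5 ⋆ t6
Reducing the second expression gives t1 ⋆ t2 ⋆ t3 ⋆ t4 ⋆ t5 ⋆ t6
Same normal form: equal.


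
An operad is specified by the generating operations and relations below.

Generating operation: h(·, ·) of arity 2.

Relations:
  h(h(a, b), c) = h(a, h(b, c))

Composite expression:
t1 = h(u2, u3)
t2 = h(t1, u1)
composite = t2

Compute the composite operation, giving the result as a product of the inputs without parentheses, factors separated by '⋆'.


Associativity of h dissolves the nesting; only the u-input order survives.
h(u2, u3) linearizes to u2 ⋆ u3
h(h(u2, u3), u1) linearizes to u2 ⋆ u3 ⋆ u1

u2 ⋆ u3 ⋆ u1


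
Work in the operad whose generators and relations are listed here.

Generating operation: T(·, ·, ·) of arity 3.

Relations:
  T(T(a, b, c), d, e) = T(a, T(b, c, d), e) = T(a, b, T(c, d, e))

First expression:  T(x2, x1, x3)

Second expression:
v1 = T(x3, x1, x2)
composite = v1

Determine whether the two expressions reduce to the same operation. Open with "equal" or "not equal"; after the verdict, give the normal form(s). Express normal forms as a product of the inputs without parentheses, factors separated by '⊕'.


not equal; the first gives x2 ⊕ x1 ⊕ x3 and the second x3 ⊕ x1 ⊕ x2

The first expression, normalized: x2 ⊕ x1 ⊕ x3
The second expression, normalized: x3 ⊕ x1 ⊕ x2
They disagree, so not equal.


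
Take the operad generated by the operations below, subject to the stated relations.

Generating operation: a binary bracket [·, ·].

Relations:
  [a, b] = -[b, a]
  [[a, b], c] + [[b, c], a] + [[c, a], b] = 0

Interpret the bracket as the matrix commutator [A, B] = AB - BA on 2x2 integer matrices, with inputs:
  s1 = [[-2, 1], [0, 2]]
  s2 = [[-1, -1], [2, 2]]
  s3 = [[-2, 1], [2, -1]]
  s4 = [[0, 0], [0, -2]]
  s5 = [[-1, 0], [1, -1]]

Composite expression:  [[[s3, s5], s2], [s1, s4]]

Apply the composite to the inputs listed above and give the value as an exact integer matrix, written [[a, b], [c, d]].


[[-14, -4], [0, 14]]

[s3, s5] = [[1, 0], [1, -1]]
[[s3, s5], s2] = [[1, -2], [-7, -1]]
[s1, s4] = [[0, -2], [0, 0]]
[[[s3, s5], s2], [s1, s4]] = [[-14, -4], [0, 14]]


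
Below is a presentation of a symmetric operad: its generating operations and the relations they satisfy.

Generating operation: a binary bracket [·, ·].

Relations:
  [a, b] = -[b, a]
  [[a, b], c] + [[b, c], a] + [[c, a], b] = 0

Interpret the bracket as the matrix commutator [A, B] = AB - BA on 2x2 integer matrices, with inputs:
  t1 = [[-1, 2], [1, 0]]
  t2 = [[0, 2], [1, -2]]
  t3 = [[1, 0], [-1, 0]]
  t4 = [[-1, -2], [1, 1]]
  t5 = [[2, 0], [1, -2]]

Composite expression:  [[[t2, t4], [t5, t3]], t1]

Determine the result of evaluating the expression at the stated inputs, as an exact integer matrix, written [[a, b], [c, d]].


[[80, 0], [40, -80]]

[t2, t4] = [[4, 0], [-4, -4]]
[t5, t3] = [[0, 0], [5, 0]]
[[t2, t4], [t5, t3]] = [[0, 0], [-40, 0]]
[[[t2, t4], [t5, t3]], t1] = [[80, 0], [40, -80]]


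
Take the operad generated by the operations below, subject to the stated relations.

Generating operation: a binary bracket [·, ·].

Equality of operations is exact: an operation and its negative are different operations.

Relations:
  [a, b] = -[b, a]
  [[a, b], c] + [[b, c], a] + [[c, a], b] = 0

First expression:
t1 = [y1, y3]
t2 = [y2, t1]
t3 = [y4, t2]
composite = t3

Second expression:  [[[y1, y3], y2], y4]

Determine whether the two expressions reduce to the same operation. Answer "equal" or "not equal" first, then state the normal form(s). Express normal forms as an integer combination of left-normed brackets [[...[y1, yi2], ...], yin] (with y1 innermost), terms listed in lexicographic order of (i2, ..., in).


equal; both compose to [[[y1, y3], y2], y4]


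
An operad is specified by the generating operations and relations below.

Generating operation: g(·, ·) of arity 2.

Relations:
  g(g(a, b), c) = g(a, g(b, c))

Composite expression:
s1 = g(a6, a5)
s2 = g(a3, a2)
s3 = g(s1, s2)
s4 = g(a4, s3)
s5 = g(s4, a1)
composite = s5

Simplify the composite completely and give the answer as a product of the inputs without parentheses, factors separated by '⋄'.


a4 ⋄ a6 ⋄ a5 ⋄ a3 ⋄ a2 ⋄ a1

Key point: g is associative — brackets drop, the a-order remains.
g(a6, a5) flattens to a6 ⋄ a5
g(a3, a2) flattens to a3 ⋄ a2
g(g(a6, a5), g(a3, a2)) flattens to a6 ⋄ a5 ⋄ a3 ⋄ a2
g(a4, g(g(a6, a5), g(a3, a2))) flattens to a4 ⋄ a6 ⋄ a5 ⋄ a3 ⋄ a2
g(g(a4, g(g(a6, a5), g(a3, a2))), a1) flattens to a4 ⋄ a6 ⋄ a5 ⋄ a3 ⋄ a2 ⋄ a1


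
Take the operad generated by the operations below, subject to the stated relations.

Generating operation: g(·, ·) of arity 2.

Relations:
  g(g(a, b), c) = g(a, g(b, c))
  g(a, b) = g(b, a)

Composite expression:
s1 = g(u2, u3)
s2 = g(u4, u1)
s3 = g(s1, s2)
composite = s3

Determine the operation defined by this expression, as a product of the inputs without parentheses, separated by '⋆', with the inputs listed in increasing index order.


u1 ⋆ u2 ⋆ u3 ⋆ u4

Reordering under g is free, so list the u-inputs canonically.
g(u2, u3) reduces to u2 ⋆ u3
g(u4, u1) reduces to u4 ⋆ u1
g(g(u2, u3), g(u4, u1)) reduces to u2 ⋆ u3 ⋆ u4 ⋆ u1
the factors in increasing index order: u1 ⋆ u2 ⋆ u3 ⋆ u4


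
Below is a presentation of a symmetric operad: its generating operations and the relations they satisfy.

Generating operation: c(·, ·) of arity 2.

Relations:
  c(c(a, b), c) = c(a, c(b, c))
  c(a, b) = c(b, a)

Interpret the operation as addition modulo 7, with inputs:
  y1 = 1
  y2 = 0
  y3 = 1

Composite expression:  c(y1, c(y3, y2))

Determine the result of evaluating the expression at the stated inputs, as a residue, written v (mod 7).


2 (mod 7)

c(y3, y2) = 1
c(y1, c(y3, y2)) = 2


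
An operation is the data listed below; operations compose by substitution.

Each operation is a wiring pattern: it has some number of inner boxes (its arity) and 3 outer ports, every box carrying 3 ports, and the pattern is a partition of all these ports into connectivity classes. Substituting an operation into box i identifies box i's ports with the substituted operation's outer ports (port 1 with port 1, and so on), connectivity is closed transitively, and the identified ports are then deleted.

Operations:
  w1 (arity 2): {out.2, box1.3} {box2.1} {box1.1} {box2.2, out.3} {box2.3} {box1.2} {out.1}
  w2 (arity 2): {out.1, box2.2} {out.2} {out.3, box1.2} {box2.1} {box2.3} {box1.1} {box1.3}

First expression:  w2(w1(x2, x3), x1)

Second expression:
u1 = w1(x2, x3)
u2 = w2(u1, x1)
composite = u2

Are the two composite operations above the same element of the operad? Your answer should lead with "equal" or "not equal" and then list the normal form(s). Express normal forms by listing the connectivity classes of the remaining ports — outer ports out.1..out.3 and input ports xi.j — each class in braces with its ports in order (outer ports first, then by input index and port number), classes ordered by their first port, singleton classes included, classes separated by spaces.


equal — both sides give {out.1, x1.2} {out.2} {out.3, x2.3} {x1.1} {x1.3} {x2.1} {x2.2} {x3.1} {x3.2} {x3.3}

Reducing the first expression gives {out.1, x1.2} {out.2} {out.3, x2.3} {x1.1} {x1.3} {x2.1} {x2.2} {x3.1} {x3.2} {x3.3}
Reducing the second expression gives {out.1, x1.2} {out.2} {out.3, x2.3} {x1.1} {x1.3} {x2.1} {x2.2} {x3.1} {x3.2} {x3.3}
Same normal form: equal.


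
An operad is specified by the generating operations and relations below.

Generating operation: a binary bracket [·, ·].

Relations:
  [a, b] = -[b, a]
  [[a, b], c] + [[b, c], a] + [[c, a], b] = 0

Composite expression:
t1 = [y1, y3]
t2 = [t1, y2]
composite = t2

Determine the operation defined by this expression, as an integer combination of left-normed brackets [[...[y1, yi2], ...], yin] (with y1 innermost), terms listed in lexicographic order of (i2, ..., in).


In the tensor algebra, words opening y1 carry the y1-anchored form.
Composite bracket: [[y1, y3], y2]
Applying ab - ba throughout gives 4 signed words (2^2 = 4).
The y1-initial words carry the normal form:
  sign of y1y3y2 is +1, so it contributes +[[y1, y3], y2]

[[y1, y3], y2]


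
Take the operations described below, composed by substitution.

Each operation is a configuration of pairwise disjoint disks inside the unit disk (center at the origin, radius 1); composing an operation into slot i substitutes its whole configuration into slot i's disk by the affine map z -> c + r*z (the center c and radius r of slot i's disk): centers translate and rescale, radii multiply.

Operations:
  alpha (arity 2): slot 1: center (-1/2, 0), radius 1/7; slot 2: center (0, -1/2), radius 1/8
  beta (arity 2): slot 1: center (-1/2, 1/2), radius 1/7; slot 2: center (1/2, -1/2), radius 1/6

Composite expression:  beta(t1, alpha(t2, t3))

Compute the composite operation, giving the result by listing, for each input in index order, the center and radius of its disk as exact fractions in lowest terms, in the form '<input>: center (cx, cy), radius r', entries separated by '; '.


t1: center (-1/2, 1/2), radius 1/7; t2: center (5/12, -1/2), radius 1/42; t3: center (1/2, -7/12), radius 1/48

Nesting under beta composes maps z -> c + r*z down each t-path.
t1: after 1 affine step, its disk has center (-1/2, 1/2), radius 1/7
t2: after 2 affine steps, its disk has center (5/12, -1/2), radius 1/42
t3: after 2 affine steps, its disk has center (1/2, -7/12), radius 1/48


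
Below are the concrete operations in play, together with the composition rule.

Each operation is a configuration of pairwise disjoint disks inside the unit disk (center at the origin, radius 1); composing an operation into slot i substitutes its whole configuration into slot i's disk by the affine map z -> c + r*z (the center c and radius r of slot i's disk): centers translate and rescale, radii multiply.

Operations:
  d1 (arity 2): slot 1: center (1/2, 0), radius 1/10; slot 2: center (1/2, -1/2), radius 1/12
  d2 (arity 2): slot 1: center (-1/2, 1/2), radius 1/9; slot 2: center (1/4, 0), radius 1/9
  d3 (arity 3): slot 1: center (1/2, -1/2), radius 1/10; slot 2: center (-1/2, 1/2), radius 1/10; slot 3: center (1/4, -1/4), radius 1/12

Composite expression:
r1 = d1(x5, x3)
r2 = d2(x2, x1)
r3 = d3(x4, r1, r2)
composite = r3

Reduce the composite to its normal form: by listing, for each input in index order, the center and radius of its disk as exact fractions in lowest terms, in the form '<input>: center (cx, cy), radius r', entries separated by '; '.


Only the slot chain above each x matters under d3; compose those maps.
tracing x4 down its 1-map path: center (1/2, -1/2), radius 1/10
tracing x5 down its 2-map path: center (-9/20, 1/2), radius 1/100
tracing x3 down its 2-map path: center (-9/20, 9/20), radius 1/120
tracing x2 down its 2-map path: center (5/24, -5/24), radius 1/108
tracing x1 down its 2-map path: center (13/48, -1/4), radius 1/108

x1: center (13/48, -1/4), radius 1/108; x2: center (5/24, -5/24), radius 1/108; x3: center (-9/20, 9/20), radius 1/120; x4: center (1/2, -1/2), radius 1/10; x5: center (-9/20, 1/2), radius 1/100


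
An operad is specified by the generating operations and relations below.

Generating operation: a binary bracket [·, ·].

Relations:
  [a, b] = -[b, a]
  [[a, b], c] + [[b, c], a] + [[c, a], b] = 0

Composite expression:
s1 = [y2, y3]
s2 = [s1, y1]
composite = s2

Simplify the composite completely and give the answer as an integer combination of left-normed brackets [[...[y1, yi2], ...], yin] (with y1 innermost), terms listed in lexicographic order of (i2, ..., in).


-[[y1, y2], y3] + [[y1, y3], y2]

Antisymmetry and Jacobi reduce to y1-anchored left-normed brackets.
Composite bracket: [[y2, y3], y1]
Under [a, b] = ab - ba we get 4 signed associative words (2^2 = 4).
Keep just the words that open with y1:
  from y1y2y3, sign -1: term -[[y1, y2], y3]
  from y1y3y2, sign +1: term +[[y1, y3], y2]


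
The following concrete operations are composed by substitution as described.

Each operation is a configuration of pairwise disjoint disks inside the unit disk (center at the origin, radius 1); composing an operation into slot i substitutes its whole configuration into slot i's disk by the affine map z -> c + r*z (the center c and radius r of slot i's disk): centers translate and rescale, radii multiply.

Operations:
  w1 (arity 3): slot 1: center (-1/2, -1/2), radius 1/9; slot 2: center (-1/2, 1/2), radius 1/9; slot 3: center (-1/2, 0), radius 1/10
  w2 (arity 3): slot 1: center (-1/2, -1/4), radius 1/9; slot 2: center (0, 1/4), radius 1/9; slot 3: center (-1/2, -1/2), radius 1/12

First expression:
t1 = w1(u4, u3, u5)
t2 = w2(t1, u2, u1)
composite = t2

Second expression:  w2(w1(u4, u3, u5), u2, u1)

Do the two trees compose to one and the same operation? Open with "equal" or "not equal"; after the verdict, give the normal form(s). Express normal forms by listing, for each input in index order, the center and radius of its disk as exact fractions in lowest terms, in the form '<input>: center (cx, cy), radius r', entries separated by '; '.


equal; the common form is u1: center (-1/2, -1/2), radius 1/12; u2: center (0, 1/4), radius 1/9; u3: center (-5/9, -7/36), radius 1/81; u4: center (-5/9, -11/36), radius 1/81; u5: center (-5/9, -1/4), radius 1/90

In normal form, the first expression is u1: center (-1/2, -1/2), radius 1/12; u2: center (0, 1/4), radius 1/9; u3: center (-5/9, -7/36), radius 1/81; u4: center (-5/9, -11/36), radius 1/81; u5: center (-5/9, -1/4), radius 1/90
In normal form, the second expression is u1: center (-1/2, -1/2), radius 1/12; u2: center (0, 1/4), radius 1/9; u3: center (-5/9, -7/36), radius 1/81; u4: center (-5/9, -11/36), radius 1/81; u5: center (-5/9, -1/4), radius 1/90
The forms coincide; equal.


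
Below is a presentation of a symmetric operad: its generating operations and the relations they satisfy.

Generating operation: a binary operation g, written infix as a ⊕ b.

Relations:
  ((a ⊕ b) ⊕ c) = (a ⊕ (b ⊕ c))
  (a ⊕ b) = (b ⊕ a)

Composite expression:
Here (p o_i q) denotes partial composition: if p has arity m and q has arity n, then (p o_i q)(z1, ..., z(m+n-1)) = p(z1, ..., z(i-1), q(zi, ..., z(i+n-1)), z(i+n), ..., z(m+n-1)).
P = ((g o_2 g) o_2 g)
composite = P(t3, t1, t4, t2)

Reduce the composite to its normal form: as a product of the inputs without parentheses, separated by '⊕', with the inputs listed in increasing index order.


t1 ⊕ t2 ⊕ t3 ⊕ t4

Key point: g commutes, so take the t-inputs in any fixed order.
(t1 ⊕ t4) flattens to t1 ⊕ t4
((t1 ⊕ t4) ⊕ t2) flattens to t1 ⊕ t4 ⊕ t2
(t3 ⊕ ((t1 ⊕ t4) ⊕ t2)) flattens to t3 ⊕ t1 ⊕ t4 ⊕ t2
commutativity sorts the factors: t1 ⊕ t2 ⊕ t3 ⊕ t4


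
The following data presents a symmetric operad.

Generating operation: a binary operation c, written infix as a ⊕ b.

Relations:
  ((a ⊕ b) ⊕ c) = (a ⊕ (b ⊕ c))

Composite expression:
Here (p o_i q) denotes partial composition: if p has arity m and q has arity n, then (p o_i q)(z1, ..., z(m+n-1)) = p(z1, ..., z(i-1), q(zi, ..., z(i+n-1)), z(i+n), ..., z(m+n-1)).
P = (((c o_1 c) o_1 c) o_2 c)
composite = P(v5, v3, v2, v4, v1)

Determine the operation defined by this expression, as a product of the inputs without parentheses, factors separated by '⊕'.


Associativity of c dissolves the nesting; only the v-input order survives.
(v3 ⊕ v2) linearizes to v3 ⊕ v2
(v5 ⊕ (v3 ⊕ v2)) linearizes to v5 ⊕ v3 ⊕ v2
((v5 ⊕ (v3 ⊕ v2)) ⊕ v4) linearizes to v5 ⊕ v3 ⊕ v2 ⊕ v4
(((v5 ⊕ (v3 ⊕ v2)) ⊕ v4) ⊕ v1) linearizes to v5 ⊕ v3 ⊕ v2 ⊕ v4 ⊕ v1

v5 ⊕ v3 ⊕ v2 ⊕ v4 ⊕ v1
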